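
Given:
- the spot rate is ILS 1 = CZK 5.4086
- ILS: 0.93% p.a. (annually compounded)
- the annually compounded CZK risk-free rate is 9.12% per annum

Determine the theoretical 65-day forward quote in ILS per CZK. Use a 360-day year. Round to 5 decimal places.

T = 65/360 years.
CZK growth factor: (1 + 0.0912)^(65/360) = 1.0158833.
Growth of 1 ILS over T: (1 + 0.0093)^(65/360) = 1.0016728.
CIP: F = S · (grow CZK)/(grow ILS) = 5.4086 × 1.0158833/1.0016728 = 5.485331 CZK per ILS.
Invert for ILS per CZK: 1 / 5.485331 = 0.18230.

0.18230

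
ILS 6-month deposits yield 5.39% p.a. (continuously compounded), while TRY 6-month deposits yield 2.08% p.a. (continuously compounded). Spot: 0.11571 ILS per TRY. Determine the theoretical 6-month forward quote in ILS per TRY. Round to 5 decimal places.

0.11764

T = 6/12 years.
Growth of 1 ILS over T: e^(0.0539×6/12) = 1.0273164.
Growth of 1 TRY over T: e^(0.0208×6/12) = 1.0104543.
So F = 0.11571 × 1.0273164 / 1.0104543 = 0.1176409 (ILS/TRY).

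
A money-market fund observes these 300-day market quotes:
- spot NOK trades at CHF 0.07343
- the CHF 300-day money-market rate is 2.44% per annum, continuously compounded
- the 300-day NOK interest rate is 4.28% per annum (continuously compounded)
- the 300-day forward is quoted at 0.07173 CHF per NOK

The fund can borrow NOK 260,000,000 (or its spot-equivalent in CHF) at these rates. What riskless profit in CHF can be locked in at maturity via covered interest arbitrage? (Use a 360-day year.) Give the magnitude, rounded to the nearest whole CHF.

CHF 156,993

T = 300/360 years.
Invest the NOK and cover forward: 260,000,000 × 1.0363103521 × 0.07173 = CHF 19,326,980.80.
Convert at spot and invest in CHF: 260,000,000 × 0.07343 × 1.0205414638 = CHF 19,483,973.52.
The quoted forward undervalues NOK, so borrow NOK, convert to CHF at spot, deposit the CHF at 2.44%, and buy NOK forward at 0.07173 to cover the loan.
Profit = 19,483,973.52 − 19,326,980.80 = CHF 156,993.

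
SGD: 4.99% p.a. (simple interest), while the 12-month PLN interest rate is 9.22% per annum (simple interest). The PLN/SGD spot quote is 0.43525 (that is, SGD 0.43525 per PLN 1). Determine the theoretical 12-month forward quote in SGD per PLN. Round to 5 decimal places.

0.41839

T = 1 year.
SGD accumulates by 1 + 0.0499×1 = 1.049900.
PLN accumulates by 1 + 0.0922×1 = 1.092200.
So F = 0.43525 × 1.049900 / 1.092200 = 0.4183931 (SGD/PLN).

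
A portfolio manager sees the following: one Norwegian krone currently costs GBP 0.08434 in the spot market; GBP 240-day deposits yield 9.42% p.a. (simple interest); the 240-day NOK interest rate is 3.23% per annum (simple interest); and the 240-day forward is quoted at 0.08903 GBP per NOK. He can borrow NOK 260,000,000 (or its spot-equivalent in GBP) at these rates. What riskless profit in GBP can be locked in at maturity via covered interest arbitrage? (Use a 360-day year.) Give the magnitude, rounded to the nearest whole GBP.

GBP 340,746

T = 240/360 years.
Invest the NOK and cover forward: 260,000,000 × 1.0215333333 × 0.08903 = GBP 23,646,249.29.
Convert at spot and invest in GBP: 260,000,000 × 0.08434 × 1.062800 = GBP 23,305,503.52.
The quoted forward overvalues NOK, so borrow GBP, buy NOK at spot, deposit the NOK at 3.23%, and sell the proceeds forward at 0.08903.
Arbitrage profit = |23,646,249.29 − 23,305,503.52| = GBP 340,746.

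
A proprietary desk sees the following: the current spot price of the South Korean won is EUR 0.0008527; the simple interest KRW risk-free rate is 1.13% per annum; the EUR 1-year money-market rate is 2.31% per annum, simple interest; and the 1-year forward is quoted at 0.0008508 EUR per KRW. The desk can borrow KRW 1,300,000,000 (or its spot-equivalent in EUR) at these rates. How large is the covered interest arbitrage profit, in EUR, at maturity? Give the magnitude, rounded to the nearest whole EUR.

T = 1 year.
Keep in KRW, deliver into the forward: 1,300,000,000·1.011300·0.0008508 = EUR 1,118,538.25.
Swap to EUR now, deposit: 1,300,000,000·0.0008527·1.023100 = EUR 1,134,116.58.
The quoted forward undervalues KRW, so borrow KRW, convert to EUR at spot, deposit the EUR at 2.31%, and buy KRW forward at 0.0008508 to cover the loan.
The gap between the two covered legs is EUR 15,578.

EUR 15,578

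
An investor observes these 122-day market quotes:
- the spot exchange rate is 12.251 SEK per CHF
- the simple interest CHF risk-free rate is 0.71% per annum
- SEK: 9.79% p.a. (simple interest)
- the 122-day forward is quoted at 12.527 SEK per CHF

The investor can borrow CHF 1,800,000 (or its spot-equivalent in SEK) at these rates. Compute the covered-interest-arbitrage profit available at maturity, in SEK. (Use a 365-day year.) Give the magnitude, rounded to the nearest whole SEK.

T = 122/365 years.
Keep in CHF, deliver into the forward: 1,800,000·1.0023731507·12.527 = SEK 22,602,111.23.
Swap to SEK now, deposit: 1,800,000·12.251·1.0327227397 = SEK 22,773,395.31.
The quoted forward undervalues CHF, so borrow CHF, convert to SEK at spot, deposit the SEK at 9.79%, and buy CHF forward at 12.527 to cover the loan.
The gap between the two covered legs is SEK 171,284.

SEK 171,284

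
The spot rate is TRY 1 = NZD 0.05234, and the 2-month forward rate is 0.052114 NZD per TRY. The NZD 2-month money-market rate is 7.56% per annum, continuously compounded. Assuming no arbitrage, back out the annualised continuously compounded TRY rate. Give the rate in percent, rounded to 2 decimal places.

10.16%

T = 2/12 years.
F/S = 0.052114/0.05234 = 0.9956821 = (growth of NZD) / (growth of TRY).
NZD growth factor: e^(0.0756×2/12) = 1.0126797.
That pins the TRY growth at 1.0170713.
Take logs: ln 1.0170713 / (2/12) = 0.101563, so 10.16%.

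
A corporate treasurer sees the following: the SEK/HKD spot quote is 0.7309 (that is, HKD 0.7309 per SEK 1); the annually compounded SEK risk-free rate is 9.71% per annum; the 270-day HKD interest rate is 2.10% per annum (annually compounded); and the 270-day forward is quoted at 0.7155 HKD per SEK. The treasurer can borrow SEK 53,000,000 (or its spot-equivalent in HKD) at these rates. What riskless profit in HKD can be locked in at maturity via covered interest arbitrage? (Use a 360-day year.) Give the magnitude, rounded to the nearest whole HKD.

HKD 1,304,669

T = 270/360 years.
Route A — deposit SEK, sell forward: 53,000,000 × 1.0719750103 × 0.7155 = HKD 40,650,900.35.
Route B — convert at spot, deposit HKD: 53,000,000 × 0.7309 × 1.0157090138 = HKD 39,346,231.06.
The quoted forward overvalues SEK, so borrow HKD, buy SEK at spot, deposit the SEK at 9.71%, and sell the proceeds forward at 0.7155.
The gap between the two covered legs is HKD 1,304,669.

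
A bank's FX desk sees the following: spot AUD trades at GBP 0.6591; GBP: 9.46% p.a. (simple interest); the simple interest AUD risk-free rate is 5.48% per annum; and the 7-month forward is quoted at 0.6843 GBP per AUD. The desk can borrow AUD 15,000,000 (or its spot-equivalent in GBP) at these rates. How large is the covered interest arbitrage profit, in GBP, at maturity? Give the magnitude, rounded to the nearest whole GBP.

GBP 160,552

T = 7/12 years.
Keep in AUD, deliver into the forward: 15,000,000·1.0319666667·0.6843 = GBP 10,592,621.85.
Swap to GBP now, deposit: 15,000,000·0.6591·1.0551833333 = GBP 10,432,070.02.
The quoted forward overvalues AUD, so borrow GBP, buy AUD at spot, deposit the AUD at 5.48%, and sell the proceeds forward at 0.6843.
The gap between the two covered legs is GBP 160,552.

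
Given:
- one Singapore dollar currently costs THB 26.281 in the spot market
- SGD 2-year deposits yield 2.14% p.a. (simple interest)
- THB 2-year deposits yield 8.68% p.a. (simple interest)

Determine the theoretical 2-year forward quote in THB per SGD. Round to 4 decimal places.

T = 2 years.
THB accumulates by 1 + 0.0868×2 = 1.173600.
SGD growth factor: 1 + 0.0214×2 = 1.042800.
So F = 26.281 × 1.173600 / 1.042800 = 29.577466 (THB/SGD).

29.5775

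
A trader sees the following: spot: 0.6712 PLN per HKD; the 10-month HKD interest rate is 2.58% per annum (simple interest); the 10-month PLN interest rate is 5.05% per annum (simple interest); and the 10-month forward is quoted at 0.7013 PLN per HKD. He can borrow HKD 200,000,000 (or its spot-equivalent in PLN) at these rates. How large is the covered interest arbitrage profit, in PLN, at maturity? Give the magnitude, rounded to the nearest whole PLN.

T = 10/12 years.
Route A — deposit HKD, sell forward: 200,000,000 × 1.021500 × 0.7013 = PLN 143,275,590.00.
Route B — convert at spot, deposit PLN: 200,000,000 × 0.6712 × 1.04208333333 = PLN 139,889,266.67.
The quoted forward overvalues HKD, so borrow PLN, buy HKD at spot, deposit the HKD at 2.58%, and sell the proceeds forward at 0.7013.
Arbitrage profit = |143,275,590.00 − 139,889,266.67| = PLN 3,386,323.

PLN 3,386,323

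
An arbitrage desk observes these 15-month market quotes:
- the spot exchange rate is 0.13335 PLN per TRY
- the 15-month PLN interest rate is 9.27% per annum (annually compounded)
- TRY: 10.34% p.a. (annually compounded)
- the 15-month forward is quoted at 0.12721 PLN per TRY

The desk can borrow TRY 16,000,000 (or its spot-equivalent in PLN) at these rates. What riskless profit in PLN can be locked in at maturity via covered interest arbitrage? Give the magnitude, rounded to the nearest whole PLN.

T = 15/12 years.
Invest the TRY and cover forward: 16,000,000 × 1.130879222 × 0.12721 = PLN 2,301,746.33.
Convert at spot and invest in PLN: 16,000,000 × 0.13335 × 1.117187786 = PLN 2,383,631.86.
The quoted forward undervalues TRY, so borrow TRY, convert to PLN at spot, deposit the PLN at 9.27%, and buy TRY forward at 0.12721 to cover the loan.
Profit = 2,383,631.86 − 2,301,746.33 = PLN 81,886.

PLN 81,886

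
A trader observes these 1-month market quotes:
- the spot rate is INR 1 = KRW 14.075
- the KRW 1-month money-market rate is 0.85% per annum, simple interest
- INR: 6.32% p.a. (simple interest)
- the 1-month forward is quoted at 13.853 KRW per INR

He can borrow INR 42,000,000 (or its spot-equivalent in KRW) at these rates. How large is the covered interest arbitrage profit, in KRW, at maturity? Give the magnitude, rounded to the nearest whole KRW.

T = 1/12 years.
Invest the INR and cover forward: 42,000,000 × 1.00526666667 × 13.853 = KRW 584,890,283.60.
Convert at spot and invest in KRW: 42,000,000 × 14.075 × 1.00070833333 = KRW 591,568,731.25.
The quoted forward undervalues INR, so borrow INR, convert to KRW at spot, deposit the KRW at 0.85%, and buy INR forward at 13.853 to cover the loan.
Arbitrage profit = |584,890,283.60 − 591,568,731.25| = KRW 6,678,448.

KRW 6,678,448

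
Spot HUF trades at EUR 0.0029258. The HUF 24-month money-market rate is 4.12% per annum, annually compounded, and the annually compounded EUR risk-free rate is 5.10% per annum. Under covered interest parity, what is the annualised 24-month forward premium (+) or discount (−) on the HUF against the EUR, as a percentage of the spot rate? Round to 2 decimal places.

T = 2 years.
F = S · g_EUR/g_HUF = 0.0029258 × 1.104601/1.0840974 = 0.0029811358.
Annualised premium = (F − S)/S × (1/T) = (0.0029811358 − 0.0029258)/0.0029258 ÷ 2 = 0.95%.

+0.95%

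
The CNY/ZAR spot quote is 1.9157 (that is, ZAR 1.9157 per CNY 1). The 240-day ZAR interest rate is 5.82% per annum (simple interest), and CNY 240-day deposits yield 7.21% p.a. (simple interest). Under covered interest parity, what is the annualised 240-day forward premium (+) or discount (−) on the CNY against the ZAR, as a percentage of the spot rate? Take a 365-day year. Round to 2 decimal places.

T = 240/365 years.
CIP forward (ZAR per CNY) = 1.9157 × 1.0382685/1.0474082 = 1.8989836.
(F − S)/S ÷ T = (1.8989836 − 1.9157)/1.9157/(240/365) = -0.013271 → -1.33%.

-1.33%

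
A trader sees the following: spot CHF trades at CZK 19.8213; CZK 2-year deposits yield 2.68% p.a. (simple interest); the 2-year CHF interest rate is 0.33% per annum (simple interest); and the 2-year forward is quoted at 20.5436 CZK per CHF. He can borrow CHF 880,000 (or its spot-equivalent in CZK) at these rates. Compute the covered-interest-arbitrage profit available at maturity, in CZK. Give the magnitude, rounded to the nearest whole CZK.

CZK 179,990

T = 2 years.
Invest the CHF and cover forward: 880,000 × 1.006600 × 20.5436 = CZK 18,197,685.23.
Convert at spot and invest in CZK: 880,000 × 19.8213 × 1.053600 = CZK 18,377,675.08.
The quoted forward undervalues CHF, so borrow CHF, convert to CZK at spot, deposit the CZK at 2.68%, and buy CHF forward at 20.5436 to cover the loan.
Arbitrage profit = |18,197,685.23 − 18,377,675.08| = CZK 179,990.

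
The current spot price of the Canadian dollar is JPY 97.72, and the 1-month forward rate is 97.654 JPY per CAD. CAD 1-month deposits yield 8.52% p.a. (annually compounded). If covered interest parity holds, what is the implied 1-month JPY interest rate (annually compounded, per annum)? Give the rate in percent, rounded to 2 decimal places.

T = 1/12 years.
F/S = 97.654/97.72 = 0.9993246 = (growth of JPY) / (growth of CAD).
The CAD side grows by (1 + 0.0852)^(1/12) = 1.006837.
So the JPY growth factor = 1.006157.
Annualise: 1.006157^(12/1) − 1 = 0.076438 = 7.64%.

7.64%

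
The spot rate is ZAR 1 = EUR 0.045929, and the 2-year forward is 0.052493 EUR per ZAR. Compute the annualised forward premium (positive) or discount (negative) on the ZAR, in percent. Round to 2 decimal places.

T = 2 years.
ZAR trades forward at +14.29162% vs spot over the period.
Annualise by dividing by T: 0.1429162 / 2 = 0.071458 → 7.15%.

+7.15%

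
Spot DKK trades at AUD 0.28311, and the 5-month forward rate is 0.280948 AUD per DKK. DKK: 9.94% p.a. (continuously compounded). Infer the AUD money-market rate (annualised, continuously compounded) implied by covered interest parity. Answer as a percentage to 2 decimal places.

8.10%

T = 5/12 years.
By CIP, F/S equals the AUD-to-DKK growth ratio: 0.280948/0.28311 = 0.9923634.
The DKK side grows by e^(0.0994×5/12) = 1.0422863.
So the AUD growth factor = 1.0343268.
Take logs: ln 1.0343268 / (5/12) = 0.081002, so 8.10%.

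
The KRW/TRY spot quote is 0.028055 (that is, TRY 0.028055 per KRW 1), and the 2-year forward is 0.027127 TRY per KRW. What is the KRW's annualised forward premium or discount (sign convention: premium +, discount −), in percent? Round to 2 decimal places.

T = 2 years.
Period premium: (0.027127 − 0.028055)/0.028055 = -0.0330779.
×(1/T) gives -1.65% p.a.

-1.65%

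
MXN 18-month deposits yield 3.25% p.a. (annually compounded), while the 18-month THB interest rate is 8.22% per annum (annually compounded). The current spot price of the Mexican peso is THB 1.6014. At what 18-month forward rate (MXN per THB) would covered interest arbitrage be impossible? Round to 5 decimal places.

T = 18/12 years.
Growth of 1 THB over T: (1 + 0.0822)^(18/12) = 1.1258001.
MXN growth factor: (1 + 0.0325)^(18/12) = 1.049144.
So F = 1.6014 × 1.1258001 / 1.049144 = 1.718407 (THB/MXN).
Quoted the other way: 1/1.718407 = 0.58193 MXN per THB.

0.58193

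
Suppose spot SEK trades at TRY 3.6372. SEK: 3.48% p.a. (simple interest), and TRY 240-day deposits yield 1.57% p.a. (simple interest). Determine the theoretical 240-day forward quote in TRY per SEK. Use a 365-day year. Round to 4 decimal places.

T = 240/365 years.
Growth of 1 TRY over T: 1 + 0.0157×240/365 = 1.0103233.
Growth of 1 SEK over T: 1 + 0.0348×240/365 = 1.0228822.
Forward (TRY per SEK) = 3.6372 × 1.0103233 / 1.0228822 = 3.592543.

3.5925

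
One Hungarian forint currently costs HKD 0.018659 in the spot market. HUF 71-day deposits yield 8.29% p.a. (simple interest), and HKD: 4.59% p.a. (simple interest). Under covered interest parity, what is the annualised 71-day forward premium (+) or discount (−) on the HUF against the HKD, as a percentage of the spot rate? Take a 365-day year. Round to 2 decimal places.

T = 71/365 years.
F = S · g_HKD/g_HUF = 0.018659 × 1.0089285/1.0161258 = 0.018526837.
(F − S)/S ÷ T = (0.018526837 − 0.018659)/0.018659/(71/365) = -0.036413 → -3.64%.

-3.64%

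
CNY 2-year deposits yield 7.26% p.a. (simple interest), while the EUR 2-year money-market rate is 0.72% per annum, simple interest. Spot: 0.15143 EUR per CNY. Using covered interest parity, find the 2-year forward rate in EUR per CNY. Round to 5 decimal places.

T = 2 years.
EUR accumulates by 1 + 0.0072×2 = 1.014400.
CNY growth factor: 1 + 0.0726×2 = 1.145200.
So F = 0.15143 × 1.014400 / 1.145200 = 0.1341343 (EUR/CNY).

0.13413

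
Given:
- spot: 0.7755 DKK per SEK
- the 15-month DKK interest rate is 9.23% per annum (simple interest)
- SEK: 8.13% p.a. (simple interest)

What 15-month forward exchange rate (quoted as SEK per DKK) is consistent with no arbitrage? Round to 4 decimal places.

T = 15/12 years.
DKK accumulates by 1 + 0.0923×15/12 = 1.115375.
SEK accumulates by 1 + 0.0813×15/12 = 1.101625.
So F = 0.7755 × 1.115375 / 1.101625 = 0.7851795 (DKK/SEK).
Quoted the other way: 1/0.7851795 = 1.2736 SEK per DKK.

1.2736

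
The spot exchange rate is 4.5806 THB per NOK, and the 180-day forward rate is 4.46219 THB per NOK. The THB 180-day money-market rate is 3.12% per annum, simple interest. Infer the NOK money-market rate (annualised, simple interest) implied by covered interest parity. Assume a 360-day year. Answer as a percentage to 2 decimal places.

T = 180/360 years.
CIP gives F = S · g_THB/g_NOK, so g_THB/g_NOK = 4.46219/4.5806 = 0.9741497.
THB growth factor: 1 + 0.0312×180/360 = 1.015600.
Hence g_NOK = 1.0425502.
(1.0425502 − 1)/T = 0.085100, i.e. 8.51%.

8.51%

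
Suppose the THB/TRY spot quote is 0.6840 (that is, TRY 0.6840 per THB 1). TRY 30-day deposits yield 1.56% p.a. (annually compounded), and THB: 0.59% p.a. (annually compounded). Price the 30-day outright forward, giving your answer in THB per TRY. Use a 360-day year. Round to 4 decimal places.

T = 30/360 years.
TRY growth factor: (1 + 0.0156)^(30/360) = 1.0012908.
THB accumulates by (1 + 0.0059)^(30/360) = 1.0004903.
Forward (TRY per THB) = 0.684 × 1.0012908 / 1.0004903 = 0.6845473.
Quoted the other way: 1/0.6845473 = 1.4608 THB per TRY.

1.4608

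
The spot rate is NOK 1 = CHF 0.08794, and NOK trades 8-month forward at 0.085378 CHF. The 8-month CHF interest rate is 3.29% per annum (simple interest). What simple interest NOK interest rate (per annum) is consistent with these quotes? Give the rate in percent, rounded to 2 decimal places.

7.89%

T = 8/12 years.
F/S = 0.085378/0.08794 = 0.9708665 = (growth of CHF) / (growth of NOK).
CHF growth factor: 1 + 0.0329×8/12 = 1.0219333.
So the NOK growth factor = 1.0525992.
r = (1.0525992 − 1)/(8/12) = 0.078899 → 7.89%.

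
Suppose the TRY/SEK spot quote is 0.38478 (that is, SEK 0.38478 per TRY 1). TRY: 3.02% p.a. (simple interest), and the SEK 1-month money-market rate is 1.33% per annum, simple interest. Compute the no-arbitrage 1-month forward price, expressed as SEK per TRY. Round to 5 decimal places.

0.38424

T = 1/12 years.
Growth of 1 SEK over T: 1 + 0.0133×1/12 = 1.0011083.
Growth of 1 TRY over T: 1 + 0.0302×1/12 = 1.0025167.
CIP: F = S · (grow SEK)/(grow TRY) = 0.38478 × 1.0011083/1.0025167 = 0.3842394 SEK per TRY.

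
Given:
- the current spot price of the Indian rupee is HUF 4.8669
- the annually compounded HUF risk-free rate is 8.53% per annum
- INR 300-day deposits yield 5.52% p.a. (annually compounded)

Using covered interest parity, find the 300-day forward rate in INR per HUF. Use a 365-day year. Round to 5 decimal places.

0.20077

T = 300/365 years.
HUF growth factor: (1 + 0.0853)^(300/365) = 1.0695941.
INR accumulates by (1 + 0.0552)^(300/365) = 1.0451516.
So F = 4.8669 × 1.0695941 / 1.0451516 = 4.980720 (HUF/INR).
Invert for INR per HUF: 1 / 4.980720 = 0.20077.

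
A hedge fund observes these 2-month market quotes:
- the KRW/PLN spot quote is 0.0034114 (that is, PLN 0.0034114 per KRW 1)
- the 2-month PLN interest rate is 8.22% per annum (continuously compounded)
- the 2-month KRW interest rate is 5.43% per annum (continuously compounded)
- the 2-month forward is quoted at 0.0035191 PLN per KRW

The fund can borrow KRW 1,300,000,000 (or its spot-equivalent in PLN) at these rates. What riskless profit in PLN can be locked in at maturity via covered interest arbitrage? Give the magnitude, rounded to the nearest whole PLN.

T = 2/12 years.
Keep in KRW, deliver into the forward: 1,300,000,000·1.009091075·0.0035191 = PLN 4,616,420.12.
Swap to PLN now, deposit: 1,300,000,000·0.0034114·1.013794275 = PLN 4,495,995.13.
The quoted forward overvalues KRW, so borrow PLN, buy KRW at spot, deposit the KRW at 5.43%, and sell the proceeds forward at 0.0035191.
Profit = 4,616,420.12 − 4,495,995.13 = PLN 120,425.

PLN 120,425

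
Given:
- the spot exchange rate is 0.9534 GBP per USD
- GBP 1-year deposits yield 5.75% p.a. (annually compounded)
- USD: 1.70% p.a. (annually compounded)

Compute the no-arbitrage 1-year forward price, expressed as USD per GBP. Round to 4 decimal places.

1.0087

T = 1 year.
GBP accumulates by (1 + 0.0575)^1 = 1.057500.
USD growth factor: (1 + 0.0170)^1 = 1.017000.
CIP: F = S · (grow GBP)/(grow USD) = 0.9534 × 1.057500/1.017000 = 0.9913673 GBP per USD.
Invert for USD per GBP: 1 / 0.9913673 = 1.0087.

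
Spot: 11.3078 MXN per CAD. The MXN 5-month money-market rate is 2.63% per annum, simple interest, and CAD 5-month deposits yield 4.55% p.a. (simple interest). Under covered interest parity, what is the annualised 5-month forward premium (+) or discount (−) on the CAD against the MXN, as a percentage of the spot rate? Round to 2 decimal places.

T = 5/12 years.
No-arbitrage forward: 11.3078 × 1.0109583 / 1.0189583 = 11.2190207 MXN/CAD.
Annualised premium = (F − S)/S × (1/T) = (11.2190207 − 11.3078)/11.3078 ÷ (5/12) = -1.88%.

-1.88%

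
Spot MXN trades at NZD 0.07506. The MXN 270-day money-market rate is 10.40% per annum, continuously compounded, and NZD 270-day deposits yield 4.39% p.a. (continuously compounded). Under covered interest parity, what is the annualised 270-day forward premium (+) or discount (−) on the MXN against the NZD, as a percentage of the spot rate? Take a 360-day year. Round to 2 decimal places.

-5.88%

T = 270/360 years.
CIP forward (NZD per MXN) = 0.07506 × 1.033473/1.0811227 = 0.07175178.
(F − S)/S ÷ T = (0.07175178 − 0.07506)/0.07506/(270/360) = -0.058766 → -5.88%.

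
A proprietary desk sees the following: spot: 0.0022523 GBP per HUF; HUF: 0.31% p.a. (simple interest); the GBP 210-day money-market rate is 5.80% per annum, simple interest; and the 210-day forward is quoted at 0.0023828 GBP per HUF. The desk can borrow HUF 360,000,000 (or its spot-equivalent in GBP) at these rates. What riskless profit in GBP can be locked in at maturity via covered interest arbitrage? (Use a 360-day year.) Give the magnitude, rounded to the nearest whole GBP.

GBP 21,098

T = 210/360 years.
Keep in HUF, deliver into the forward: 360,000,000·1.00180833·0.0023828 = GBP 859,359.20.
Swap to GBP now, deposit: 360,000,000·0.0022523·1.03383333 = GBP 838,261.01.
The quoted forward overvalues HUF, so borrow GBP, buy HUF at spot, deposit the HUF at 0.31%, and sell the proceeds forward at 0.0023828.
The gap between the two covered legs is GBP 21,098.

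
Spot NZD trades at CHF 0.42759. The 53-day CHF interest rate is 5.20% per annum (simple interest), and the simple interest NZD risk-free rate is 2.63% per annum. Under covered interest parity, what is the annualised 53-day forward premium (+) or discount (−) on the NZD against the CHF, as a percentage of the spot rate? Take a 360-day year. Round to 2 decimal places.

T = 53/360 years.
CIP forward (CHF per NZD) = 0.42759 × 1.0076556/1.0038719 = 0.42920163.
Annualised premium = (F − S)/S × (1/T) = (0.42920163 − 0.42759)/0.42759 ÷ (53/360) = 2.56%.

+2.56%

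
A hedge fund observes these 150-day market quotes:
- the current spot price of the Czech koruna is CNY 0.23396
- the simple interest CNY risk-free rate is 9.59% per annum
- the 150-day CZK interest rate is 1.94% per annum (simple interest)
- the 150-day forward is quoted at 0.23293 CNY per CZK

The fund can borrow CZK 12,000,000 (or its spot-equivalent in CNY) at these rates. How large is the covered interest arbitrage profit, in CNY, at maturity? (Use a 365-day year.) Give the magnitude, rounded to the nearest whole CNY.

T = 150/365 years.
Invest the CZK and cover forward: 12,000,000 × 1.007972603 × 0.23293 = CNY 2,817,444.70.
Convert at spot and invest in CNY: 12,000,000 × 0.23396 × 1.039410959 = CNY 2,918,167.06.
The quoted forward undervalues CZK, so borrow CZK, convert to CNY at spot, deposit the CNY at 9.59%, and buy CZK forward at 0.23293 to cover the loan.
Profit = 2,918,167.06 − 2,817,444.70 = CNY 100,722.

CNY 100,722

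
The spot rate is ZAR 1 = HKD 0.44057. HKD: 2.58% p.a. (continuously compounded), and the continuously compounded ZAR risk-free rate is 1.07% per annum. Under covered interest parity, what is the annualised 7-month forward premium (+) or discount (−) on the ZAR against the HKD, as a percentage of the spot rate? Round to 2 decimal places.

T = 7/12 years.
No-arbitrage forward: 0.44057 × 1.0151638 / 1.0062612 = 0.44446781 HKD/ZAR.
(F − S)/S ÷ T = (0.44446781 − 0.44057)/0.44057/(7/12) = 0.015167 → 1.52%.

+1.52%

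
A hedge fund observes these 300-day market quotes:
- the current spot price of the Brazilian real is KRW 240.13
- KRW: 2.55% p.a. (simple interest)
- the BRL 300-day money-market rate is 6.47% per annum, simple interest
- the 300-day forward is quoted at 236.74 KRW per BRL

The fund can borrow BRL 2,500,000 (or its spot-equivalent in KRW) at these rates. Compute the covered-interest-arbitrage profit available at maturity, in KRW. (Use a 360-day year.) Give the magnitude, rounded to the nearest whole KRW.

KRW 10,678,673

T = 300/360 years.
Invest the BRL and cover forward: 2,500,000 × 1.05391666667 × 236.74 = KRW 623,760,579.17.
Convert at spot and invest in KRW: 2,500,000 × 240.13 × 1.021250 = KRW 613,081,906.25.
The quoted forward overvalues BRL, so borrow KRW, buy BRL at spot, deposit the BRL at 6.47%, and sell the proceeds forward at 236.74.
The gap between the two covered legs is KRW 10,678,673.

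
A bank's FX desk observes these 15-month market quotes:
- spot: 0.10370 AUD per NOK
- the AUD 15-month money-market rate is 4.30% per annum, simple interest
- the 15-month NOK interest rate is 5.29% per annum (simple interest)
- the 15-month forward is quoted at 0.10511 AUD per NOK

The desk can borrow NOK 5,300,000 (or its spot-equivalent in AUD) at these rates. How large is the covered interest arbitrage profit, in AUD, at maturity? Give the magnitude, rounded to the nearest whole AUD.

AUD 14,769

T = 15/12 years.
Route A — deposit NOK, sell forward: 5,300,000 × 1.066125 × 0.10511 = AUD 593,920.11.
Route B — convert at spot, deposit AUD: 5,300,000 × 0.10370 × 1.053750 = AUD 579,151.54.
The quoted forward overvalues NOK, so borrow AUD, buy NOK at spot, deposit the NOK at 5.29%, and sell the proceeds forward at 0.10511.
Arbitrage profit = |593,920.11 − 579,151.54| = AUD 14,769.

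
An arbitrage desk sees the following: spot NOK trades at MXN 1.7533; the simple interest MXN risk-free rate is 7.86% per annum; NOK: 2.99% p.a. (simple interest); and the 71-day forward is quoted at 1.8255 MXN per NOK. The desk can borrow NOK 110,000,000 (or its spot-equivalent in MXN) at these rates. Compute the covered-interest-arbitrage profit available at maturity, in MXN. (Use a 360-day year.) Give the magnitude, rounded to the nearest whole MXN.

MXN 6,136,438

T = 71/360 years.
Invest the NOK and cover forward: 110,000,000 × 1.00589694444 × 1.8255 = MXN 201,989,135.93.
Convert at spot and invest in MXN: 110,000,000 × 1.7533 × 1.01550166667 = MXN 195,852,697.94.
The quoted forward overvalues NOK, so borrow MXN, buy NOK at spot, deposit the NOK at 2.99%, and sell the proceeds forward at 1.8255.
Arbitrage profit = |201,989,135.93 − 195,852,697.94| = MXN 6,136,438.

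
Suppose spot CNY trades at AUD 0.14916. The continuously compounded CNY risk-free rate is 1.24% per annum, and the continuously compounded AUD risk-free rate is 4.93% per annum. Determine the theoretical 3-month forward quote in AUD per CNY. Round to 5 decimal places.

0.15054

T = 3/12 years.
AUD accumulates by e^(0.0493×3/12) = 1.0124013.
CNY growth factor: e^(0.0124×3/12) = 1.0031048.
So F = 0.14916 × 1.0124013 / 1.0031048 = 0.1505424 (AUD/CNY).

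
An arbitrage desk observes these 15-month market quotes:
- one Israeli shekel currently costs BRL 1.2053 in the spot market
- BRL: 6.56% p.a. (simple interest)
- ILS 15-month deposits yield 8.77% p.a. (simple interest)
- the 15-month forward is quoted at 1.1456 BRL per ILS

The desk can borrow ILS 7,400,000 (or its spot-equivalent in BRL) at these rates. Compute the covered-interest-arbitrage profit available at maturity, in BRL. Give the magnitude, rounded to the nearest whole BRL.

T = 15/12 years.
Keep in ILS, deliver into the forward: 7,400,000·1.109625·1.1456 = BRL 9,406,779.36.
Swap to BRL now, deposit: 7,400,000·1.2053·1.082000 = BRL 9,650,596.04.
The quoted forward undervalues ILS, so borrow ILS, convert to BRL at spot, deposit the BRL at 6.56%, and buy ILS forward at 1.1456 to cover the loan.
Profit = 9,650,596.04 − 9,406,779.36 = BRL 243,817.

BRL 243,817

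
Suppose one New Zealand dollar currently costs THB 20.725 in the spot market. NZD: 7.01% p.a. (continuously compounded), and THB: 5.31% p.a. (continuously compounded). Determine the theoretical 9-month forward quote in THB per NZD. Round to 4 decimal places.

T = 9/12 years.
THB growth factor: e^(0.0531×9/12) = 1.04062865.
Growth of 1 NZD over T: e^(0.0701×9/12) = 1.05398161.
Forward (THB per NZD) = 20.725 × 1.04062865 / 1.05398161 = 20.462434.

20.4624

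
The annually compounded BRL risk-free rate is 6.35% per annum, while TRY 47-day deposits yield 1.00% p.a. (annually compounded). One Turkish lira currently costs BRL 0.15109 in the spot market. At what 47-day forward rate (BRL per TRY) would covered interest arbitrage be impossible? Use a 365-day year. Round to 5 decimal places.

T = 47/365 years.
BRL accumulates by (1 + 0.0635)^(47/365) = 1.0079591.
TRY accumulates by (1 + 0.0100)^(47/365) = 1.0012821.
So F = 0.15109 × 1.0079591 / 1.0012821 = 0.1520975 (BRL/TRY).

0.15210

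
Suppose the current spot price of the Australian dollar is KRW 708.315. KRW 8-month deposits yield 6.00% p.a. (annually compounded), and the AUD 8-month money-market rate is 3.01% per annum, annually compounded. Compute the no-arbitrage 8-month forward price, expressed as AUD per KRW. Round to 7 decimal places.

0.0013851

T = 8/12 years.
Growth of 1 KRW over T: (1 + 0.0600)^(8/12) = 1.0396103.
AUD growth factor: (1 + 0.0301)^(8/12) = 1.0199673.
Forward (KRW per AUD) = 708.315 × 1.0396103 / 1.0199673 = 721.9561.
Invert for AUD per KRW: 1 / 721.9561 = 0.0013851.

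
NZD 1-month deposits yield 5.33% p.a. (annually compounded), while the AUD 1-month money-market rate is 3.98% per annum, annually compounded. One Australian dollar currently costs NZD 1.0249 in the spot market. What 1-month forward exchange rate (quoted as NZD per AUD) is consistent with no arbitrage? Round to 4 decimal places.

T = 1/12 years.
Growth of 1 NZD over T: (1 + 0.0533)^(1/12) = 1.0043367.
AUD accumulates by (1 + 0.0398)^(1/12) = 1.0032577.
So F = 1.0249 × 1.0043367 / 1.0032577 = 1.026002 (NZD/AUD).

1.0260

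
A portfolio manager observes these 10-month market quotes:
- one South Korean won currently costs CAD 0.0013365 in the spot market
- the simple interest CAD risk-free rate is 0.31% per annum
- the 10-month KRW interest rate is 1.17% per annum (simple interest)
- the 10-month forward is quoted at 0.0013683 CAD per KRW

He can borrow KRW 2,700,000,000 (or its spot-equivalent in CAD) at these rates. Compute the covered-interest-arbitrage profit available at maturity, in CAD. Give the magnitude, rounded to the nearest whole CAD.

CAD 112,558

T = 10/12 years.
Keep in KRW, deliver into the forward: 2,700,000,000·1.009750·0.0013683 = CAD 3,730,430.50.
Swap to CAD now, deposit: 2,700,000,000·0.0013365·1.002583333 = CAD 3,617,872.09.
The quoted forward overvalues KRW, so borrow CAD, buy KRW at spot, deposit the KRW at 1.17%, and sell the proceeds forward at 0.0013683.
Arbitrage profit = |3,730,430.50 − 3,617,872.09| = CAD 112,558.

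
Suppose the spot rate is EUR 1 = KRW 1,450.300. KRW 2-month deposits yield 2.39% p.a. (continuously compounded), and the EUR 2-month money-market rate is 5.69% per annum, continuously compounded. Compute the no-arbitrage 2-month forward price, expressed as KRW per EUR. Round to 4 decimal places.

T = 2/12 years.
Growth of 1 KRW over T: e^(0.0239×2/12) = 1.0039912773.
EUR accumulates by e^(0.0569×2/12) = 1.0095284426.
Forward (KRW per EUR) = 1450.3 × 1.0039912773 / 1.0095284426 = 1442.345246.

1442.3452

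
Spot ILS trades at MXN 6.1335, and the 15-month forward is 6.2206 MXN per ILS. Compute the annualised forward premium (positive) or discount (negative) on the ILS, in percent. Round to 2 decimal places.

+1.14%

T = 15/12 years.
Period premium: (6.2206 − 6.1335)/6.1335 = 0.0142007.
×(1/T) gives 1.14% p.a.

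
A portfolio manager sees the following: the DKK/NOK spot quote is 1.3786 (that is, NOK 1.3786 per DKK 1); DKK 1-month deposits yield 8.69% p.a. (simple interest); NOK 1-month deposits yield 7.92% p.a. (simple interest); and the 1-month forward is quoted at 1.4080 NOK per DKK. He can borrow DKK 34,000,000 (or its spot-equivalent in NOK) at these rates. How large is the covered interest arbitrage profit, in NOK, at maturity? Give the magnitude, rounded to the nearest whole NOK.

NOK 1,036,915

T = 1/12 years.
Keep in DKK, deliver into the forward: 34,000,000·1.0072416667·1.4080 = NOK 48,218,673.07.
Swap to NOK now, deposit: 34,000,000·1.3786·1.006600 = NOK 47,181,757.84.
The quoted forward overvalues DKK, so borrow NOK, buy DKK at spot, deposit the DKK at 8.69%, and sell the proceeds forward at 1.4080.
Profit = 48,218,673.07 − 47,181,757.84 = NOK 1,036,915.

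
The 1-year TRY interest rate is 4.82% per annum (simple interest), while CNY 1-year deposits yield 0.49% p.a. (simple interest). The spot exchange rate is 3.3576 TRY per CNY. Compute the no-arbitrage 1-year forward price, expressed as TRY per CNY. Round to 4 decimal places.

3.5023

T = 1 year.
Growth of 1 TRY over T: 1 + 0.0482×1 = 1.048200.
CNY accumulates by 1 + 0.0049×1 = 1.004900.
CIP: F = S · (grow TRY)/(grow CNY) = 3.3576 × 1.048200/1.004900 = 3.502275 TRY per CNY.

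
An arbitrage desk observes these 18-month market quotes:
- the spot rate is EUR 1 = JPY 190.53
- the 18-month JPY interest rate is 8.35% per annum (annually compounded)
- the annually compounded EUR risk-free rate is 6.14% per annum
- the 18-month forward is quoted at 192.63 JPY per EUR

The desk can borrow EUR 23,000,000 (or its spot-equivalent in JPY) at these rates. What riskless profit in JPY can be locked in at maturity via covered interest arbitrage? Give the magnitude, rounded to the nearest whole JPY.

T = 18/12 years.
Invest the EUR and cover forward: 23,000,000 × 1.093499591012 × 192.63 = JPY 4,844,739,002.98.
Convert at spot and invest in JPY: 23,000,000 × 190.53 × 1.127829301302 = JPY 4,942,362,285.87.
The quoted forward undervalues EUR, so borrow EUR, convert to JPY at spot, deposit the JPY at 8.35%, and buy EUR forward at 192.63 to cover the loan.
Profit = 4,942,362,285.87 − 4,844,739,002.98 = JPY 97,623,283.

JPY 97,623,283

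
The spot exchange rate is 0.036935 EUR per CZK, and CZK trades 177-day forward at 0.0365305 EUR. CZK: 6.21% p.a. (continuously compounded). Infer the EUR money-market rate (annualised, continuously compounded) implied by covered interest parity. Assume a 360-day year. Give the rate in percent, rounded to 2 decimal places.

T = 177/360 years.
CIP gives F = S · g_EUR/g_CZK, so g_EUR/g_CZK = 0.0365305/0.036935 = 0.9890483.
The CZK side grows by e^(0.0621×177/360) = 1.0310034.
Hence g_EUR = 1.0197122.
Take logs: ln 1.0197122 / (177/360) = 0.039703, so 3.97%.

3.97%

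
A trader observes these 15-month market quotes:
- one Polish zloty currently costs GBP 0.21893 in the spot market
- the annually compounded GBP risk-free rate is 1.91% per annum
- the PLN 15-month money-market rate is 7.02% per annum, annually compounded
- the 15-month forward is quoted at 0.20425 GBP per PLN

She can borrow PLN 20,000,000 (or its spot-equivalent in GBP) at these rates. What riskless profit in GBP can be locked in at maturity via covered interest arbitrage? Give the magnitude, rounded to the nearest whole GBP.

T = 15/12 years.
Invest the PLN and cover forward: 20,000,000 × 1.088506892 × 0.20425 = GBP 4,446,550.65.
Convert at spot and invest in GBP: 20,000,000 × 0.21893 × 1.023931732 = GBP 4,483,387.48.
The quoted forward undervalues PLN, so borrow PLN, convert to GBP at spot, deposit the GBP at 1.91%, and buy PLN forward at 0.20425 to cover the loan.
The gap between the two covered legs is GBP 36,837.

GBP 36,837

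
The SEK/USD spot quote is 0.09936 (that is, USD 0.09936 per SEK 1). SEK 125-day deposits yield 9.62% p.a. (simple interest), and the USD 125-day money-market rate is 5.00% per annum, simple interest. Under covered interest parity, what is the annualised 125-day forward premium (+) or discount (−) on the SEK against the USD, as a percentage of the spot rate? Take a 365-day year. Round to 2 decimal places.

T = 125/365 years.
F = S · g_USD/g_SEK = 0.09936 × 1.0171233/1.0329452 = 0.09783808.
(F − S)/S ÷ T = (0.09783808 − 0.09936)/0.09936/(125/365) = -0.044726 → -4.47%.

-4.47%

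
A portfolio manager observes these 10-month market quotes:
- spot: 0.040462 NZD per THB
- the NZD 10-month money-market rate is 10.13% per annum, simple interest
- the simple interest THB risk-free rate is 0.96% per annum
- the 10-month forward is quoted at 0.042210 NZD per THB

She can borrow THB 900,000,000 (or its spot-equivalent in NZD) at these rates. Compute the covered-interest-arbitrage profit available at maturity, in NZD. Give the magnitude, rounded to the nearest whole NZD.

T = 10/12 years.
Keep in THB, deliver into the forward: 900,000,000·1.008000·0.042210 = NZD 38,292,912.00.
Swap to NZD now, deposit: 900,000,000·0.040462·1.0844166667 = NZD 39,489,900.45.
The quoted forward undervalues THB, so borrow THB, convert to NZD at spot, deposit the NZD at 10.13%, and buy THB forward at 0.042210 to cover the loan.
Arbitrage profit = |38,292,912.00 − 39,489,900.45| = NZD 1,196,988.

NZD 1,196,988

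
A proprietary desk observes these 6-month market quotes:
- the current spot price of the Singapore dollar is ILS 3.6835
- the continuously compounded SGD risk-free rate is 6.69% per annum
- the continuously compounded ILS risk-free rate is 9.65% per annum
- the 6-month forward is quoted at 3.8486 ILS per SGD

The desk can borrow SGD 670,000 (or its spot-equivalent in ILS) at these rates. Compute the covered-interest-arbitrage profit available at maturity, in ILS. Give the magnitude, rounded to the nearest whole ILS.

T = 6/12 years.
Route A — deposit SGD, sell forward: 670,000 × 1.034015742 × 3.8486 = ILS 2,666,273.70.
Route B — convert at spot, deposit ILS: 670,000 × 3.6835 × 1.049432981 = ILS 2,589,942.88.
The quoted forward overvalues SGD, so borrow ILS, buy SGD at spot, deposit the SGD at 6.69%, and sell the proceeds forward at 3.8486.
Profit = 2,666,273.70 − 2,589,942.88 = ILS 76,331.

ILS 76,331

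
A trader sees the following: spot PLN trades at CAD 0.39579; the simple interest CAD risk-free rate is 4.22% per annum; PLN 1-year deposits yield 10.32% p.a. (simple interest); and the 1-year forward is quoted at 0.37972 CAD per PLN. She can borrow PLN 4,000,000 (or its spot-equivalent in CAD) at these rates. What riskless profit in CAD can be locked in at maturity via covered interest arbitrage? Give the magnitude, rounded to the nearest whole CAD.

T = 1 year.
Route A — deposit PLN, sell forward: 4,000,000 × 1.103200 × 0.37972 = CAD 1,675,628.42.
Route B — convert at spot, deposit CAD: 4,000,000 × 0.39579 × 1.042200 = CAD 1,649,969.35.
The quoted forward overvalues PLN, so borrow CAD, buy PLN at spot, deposit the PLN at 10.32%, and sell the proceeds forward at 0.37972.
Profit = 1,675,628.42 − 1,649,969.35 = CAD 25,659.

CAD 25,659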